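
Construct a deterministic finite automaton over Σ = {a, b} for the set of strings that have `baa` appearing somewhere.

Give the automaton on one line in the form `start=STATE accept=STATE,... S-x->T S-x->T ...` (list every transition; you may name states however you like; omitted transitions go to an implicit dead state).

Track how much of `baa` has been matched so far: state q0 is no progress, q3 is the absorbing accept state reached once `baa` has occurred. Intermediate states record partial matches; on a mismatch, fall back to the longest reusable overlap.
        a   b  
>  q0   q0  q1 
   q1   q2  q1 
   q2   q3  q1 
 * q3   q3  q3 
(> = start, * = accepting)

start=q0 accept=q3 q0-a->q0 q0-b->q1 q1-a->q2 q1-b->q1 q2-a->q3 q2-b->q1 q3-a->q3 q3-b->q3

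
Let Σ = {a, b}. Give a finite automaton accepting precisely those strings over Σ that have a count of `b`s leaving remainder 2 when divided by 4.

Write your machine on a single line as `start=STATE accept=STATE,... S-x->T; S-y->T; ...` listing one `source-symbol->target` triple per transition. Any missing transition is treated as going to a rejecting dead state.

The only thing that matters is how many `b`s have appeared, reduced mod 4. Use one state per residue: s0 for 0, …, s3 for 3. Reading `b` moves to the next residue; anything else stays put. s2 is accepting.
4 states suffice.
        a   b  
>  s0   s0  s1 
   s1   s1  s2 
 * s2   s2  s3 
   s3   s3  s0 
(> = start, * = accepting)

start=s0; accept=s2; s0-a->s0; s0-b->s1; s1-a->s1; s1-b->s2; s2-a->s2; s2-b->s3; s3-a->s3; s3-b->s0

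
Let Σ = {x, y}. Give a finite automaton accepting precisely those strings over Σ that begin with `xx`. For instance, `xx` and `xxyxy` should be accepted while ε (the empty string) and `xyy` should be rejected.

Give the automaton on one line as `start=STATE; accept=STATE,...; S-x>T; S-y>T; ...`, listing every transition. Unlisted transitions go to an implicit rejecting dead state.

start=S0; accept=S2; S0-x>S1; S0-y>S3; S1-x>S2; S1-y>S3; S2-x>S2; S2-y>S2; S3-x>S3; S3-y>S3

Walk along `xx` while the input agrees: from S0 take `x` to S1, and so on. Any deviation drops to the rejecting sink S3. Once S2 is reached the prefix is confirmed and every continuation is accepted.
        x   y  
>  S0   S1  S3 
   S1   S2  S3 
 * S2   S2  S2 
   S3   S3  S3 
(> = start, * = accepting)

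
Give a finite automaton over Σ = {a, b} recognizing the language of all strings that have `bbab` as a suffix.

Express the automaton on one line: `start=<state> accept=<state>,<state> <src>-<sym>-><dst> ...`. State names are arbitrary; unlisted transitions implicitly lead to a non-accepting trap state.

Remember how much of `bbab` the current input suffix matches. State s0 means no match yet; s1 means the last symbol is `b`; s2 means the last 2 symbols are `bb`; s3 means the last 3 symbols are `bba`; s4 means the last 4 symbols are `bbab`. Only s4 accepts. On a mismatch, fall back to the longest proper suffix that is still a prefix of `bbab`.
With 5 states:
        a   b  
>  s0   s0  s1 
   s1   s0  s2 
   s2   s3  s2 
   s3   s0  s4 
 * s4   s0  s2 
(> = start, * = accepting)

start=s0 accept=s4 s0-a->s0 s0-b->s1 s1-a->s0 s1-b->s2 s2-a->s3 s2-b->s2 s3-a->s0 s3-b->s4 s4-a->s0 s4-b->s2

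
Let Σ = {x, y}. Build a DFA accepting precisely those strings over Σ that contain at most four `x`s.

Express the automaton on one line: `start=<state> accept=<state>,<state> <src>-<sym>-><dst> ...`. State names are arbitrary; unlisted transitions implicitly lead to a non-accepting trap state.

start=s0 accept=s0,s1,s2,s3,s4 s0-x->s1 s0-y->s0 s1-x->s2 s1-y->s1 s2-x->s3 s2-y->s2 s3-x->s4 s3-y->s3 s4-x->s5 s4-y->s4 s5-x->s5 s5-y->s5

Count `x`s, saturating at 5: states s0 through s4 mean 0 through 4 `x`s seen; s5 means more than 4. Each `x` increments (capped at s5); other symbols loop. Accept from {s0, s1, s2, s3, s4}.
A 6-state machine:
        x   y  
>* s0   s1  s0 
 * s1   s2  s1 
 * s2   s3  s2 
 * s3   s4  s3 
 * s4   s5  s4 
   s5   s5  s5 
(> = start, * = accepting)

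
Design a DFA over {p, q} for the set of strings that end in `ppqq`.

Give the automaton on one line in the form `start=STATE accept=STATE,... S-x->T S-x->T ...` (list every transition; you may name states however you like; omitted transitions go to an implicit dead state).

Remember how much of `ppqq` the current input suffix matches. State A means no match yet; B means the last symbol is `p`; C means the last 2 symbols are `pp`; D means the last 3 symbols are `ppq`; E means the last 4 symbols are `ppqq`. Only E accepts. On a mismatch, fall back to the longest proper suffix that is still a prefix of `ppqq`.
A 5-state machine:
       p  q 
>  A   B  A 
   B   C  A 
   C   C  D 
   D   B  E 
 * E   B  A 
(> = start, * = accepting)

start=A accept=E A-p->B A-q->A B-p->C B-q->A C-p->C C-q->D D-p->B D-q->E E-p->B E-q->A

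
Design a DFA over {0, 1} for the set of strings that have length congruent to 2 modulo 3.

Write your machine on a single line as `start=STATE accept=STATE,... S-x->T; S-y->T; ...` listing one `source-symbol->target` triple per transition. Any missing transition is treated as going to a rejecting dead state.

Only the length mod 3 matters, so use a 3-cycle: from any state, every input symbol moves to the next state, wrapping S2 back to S0. Mark S2 accepting.
        0   1  
>  S0   S1  S1 
   S1   S2  S2 
 * S2   S0  S0 
(> = start, * = accepting)

start=S0; accept=S2; S0-0->S1; S0-1->S1; S1-0->S2; S1-1->S2; S2-0->S0; S2-1->S0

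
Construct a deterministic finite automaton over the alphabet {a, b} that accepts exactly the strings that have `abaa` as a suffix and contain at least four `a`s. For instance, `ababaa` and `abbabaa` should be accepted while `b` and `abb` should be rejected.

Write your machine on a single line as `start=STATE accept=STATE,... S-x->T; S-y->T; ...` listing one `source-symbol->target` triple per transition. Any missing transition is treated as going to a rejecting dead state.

Run two small machines in parallel and take their product. The first has 5 states tracking how much of the suffix `abaa` has currently been matched; the second has 6 states tracking the count of `a`s, saturating at 5. A product state is a pair (one from each), accepting exactly when both do. Equivalent product states are then merged.
6 states suffice.
        a   b  
>  S0   S1  S0 
   S1   S2  S1 
   S2   S2  S3 
   S3   S4  S1 
   S4   S5  S3 
 * S5   S2  S3 
(> = start, * = accepting)

start=S0; accept=S5; S0-a->S1; S0-b->S0; S1-a->S2; S1-b->S1; S2-a->S2; S2-b->S3; S3-a->S4; S3-b->S1; S4-a->S5; S4-b->S3; S5-a->S2; S5-b->S3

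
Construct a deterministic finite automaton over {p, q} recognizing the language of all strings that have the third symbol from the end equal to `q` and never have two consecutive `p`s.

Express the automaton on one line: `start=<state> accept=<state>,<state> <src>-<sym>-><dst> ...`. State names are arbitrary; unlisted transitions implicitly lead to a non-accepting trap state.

start=S0 accept=S6,S7,S8 S0-p->S1 S0-q->S2 S1-p->S3 S1-q->S2 S2-p->S4 S2-q->S5 S3-p->S3 S3-q->S3 S4-p->S3 S4-q->S6 S5-p->S7 S5-q->S8 S6-p->S4 S6-q->S5 S7-p->S3 S7-q->S6 S8-p->S7 S8-q->S8

Handle the two conditions separately and then intersect. One (15 states) tracks the last 3 symbols read; the other (3 states) tracks partial matches of the forbidden pattern `pp`. Each combined state is a pair, one component from each; accept when both components accept. After merging equivalent states the machine shrinks.
With 9 states:
        p   q  
>  S0   S1  S2 
   S1   S3  S2 
   S2   S4  S5 
   S3   S3  S3 
   S4   S3  S6 
   S5   S7  S8 
 * S6   S4  S5 
 * S7   S3  S6 
 * S8   S7  S8 
(> = start, * = accepting)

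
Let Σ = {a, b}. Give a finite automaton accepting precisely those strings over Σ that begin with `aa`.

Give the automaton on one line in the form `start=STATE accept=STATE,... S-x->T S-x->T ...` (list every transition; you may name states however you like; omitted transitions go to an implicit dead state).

Walk along `aa` while the input agrees: from S0 take `a` to S1, and so on. Any deviation drops to the rejecting sink S3. Once S2 is reached the prefix is confirmed and every continuation is accepted.
4 states suffice.
        a   b  
>  S0   S1  S3 
   S1   S2  S3 
 * S2   S2  S2 
   S3   S3  S3 
(> = start, * = accepting)

start=S0 accept=S2 S0-a->S1 S0-b->S3 S1-a->S2 S1-b->S3 S2-a->S2 S2-b->S2 S3-a->S3 S3-b->S3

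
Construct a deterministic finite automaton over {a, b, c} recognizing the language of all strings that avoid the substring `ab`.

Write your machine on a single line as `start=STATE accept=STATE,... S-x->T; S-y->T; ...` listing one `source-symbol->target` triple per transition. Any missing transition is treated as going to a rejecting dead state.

start=q0; accept=q0,q1; q0-a->q1; q0-b->q0; q0-c->q0; q1-a->q1; q1-b->q2; q1-c->q0; q2-a->q2; q2-b->q2; q2-c->q2

Track partial matches of the forbidden pattern `ab`. State q2 is a dead state reached once `ab` has occurred; every other state accepts. q0 means no part of `ab` is currently matched.
        a   b   c  
>* q0   q1  q0  q0 
 * q1   q1  q2  q0 
   q2   q2  q2  q2 
(> = start, * = accepting)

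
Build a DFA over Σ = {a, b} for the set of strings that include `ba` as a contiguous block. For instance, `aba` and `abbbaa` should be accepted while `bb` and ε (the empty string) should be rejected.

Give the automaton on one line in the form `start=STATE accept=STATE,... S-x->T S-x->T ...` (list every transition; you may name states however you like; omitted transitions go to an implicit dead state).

Track how much of `ba` has been matched so far: state q0 is no progress, q2 is the absorbing accept state reached once `ba` has occurred. Intermediate states record partial matches; on a mismatch, fall back to the longest reusable overlap.
        a   b  
>  q0   q0  q1 
   q1   q2  q1 
 * q2   q2  q2 
(> = start, * = accepting)

start=q0 accept=q2 q0-a->q0 q0-b->q1 q1-a->q2 q1-b->q1 q2-a->q2 q2-b->q2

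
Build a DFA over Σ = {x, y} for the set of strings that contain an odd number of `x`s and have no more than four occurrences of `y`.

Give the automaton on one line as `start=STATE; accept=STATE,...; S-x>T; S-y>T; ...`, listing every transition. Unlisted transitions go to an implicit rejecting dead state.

Run two small machines in parallel and take their product. The first has 2 states tracking the count of `x`s modulo 2; the second has 6 states tracking the count of `y`s, saturating at 5. A product state is a pair (one from each), accepting exactly when both do. Minimizing collapses redundant product states.
With 11 states:
          x    y  
>  q0     q1   q2 
 * q1     q0   q3 
   q2     q3   q4 
 * q3     q2   q5 
   q4     q5   q6 
 * q5     q4   q7 
   q6     q7   q8 
 * q7     q6   q9 
   q8     q9  q10 
 * q9     q8  q10 
   q10   q10  q10 
(> = start, * = accepting)

start=q0; accept=q1,q3,q5,q7,q9; q0-x>q1; q0-y>q2; q1-x>q0; q1-y>q3; q2-x>q3; q2-y>q4; q3-x>q2; q3-y>q5; q4-x>q5; q4-y>q6; q5-x>q4; q5-y>q7; q6-x>q7; q6-y>q8; q7-x>q6; q7-y>q9; q8-x>q9; q8-y>q10; q9-x>q8; q9-y>q10; q10-x>q10; q10-y>q10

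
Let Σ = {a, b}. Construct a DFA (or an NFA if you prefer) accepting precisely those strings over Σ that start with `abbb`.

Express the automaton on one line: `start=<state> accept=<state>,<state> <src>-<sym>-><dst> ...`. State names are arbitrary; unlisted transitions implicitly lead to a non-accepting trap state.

start=q0 accept=q4 q0-a->q1 q0-b->q5 q1-a->q5 q1-b->q2 q2-a->q5 q2-b->q3 q3-a->q5 q3-b->q4 q4-a->q4 q4-b->q4 q5-a->q5 q5-b->q5

Check the first 4 symbols one by one: q0 through q3 record how many have matched `abbb` so far; any wrong symbol goes to the dead state q5. After all 4 match we enter the accepting sink q4.
A 6-state machine:
        a   b  
>  q0   q1  q5 
   q1   q5  q2 
   q2   q5  q3 
   q3   q5  q4 
 * q4   q4  q4 
   q5   q5  q5 
(> = start, * = accepting)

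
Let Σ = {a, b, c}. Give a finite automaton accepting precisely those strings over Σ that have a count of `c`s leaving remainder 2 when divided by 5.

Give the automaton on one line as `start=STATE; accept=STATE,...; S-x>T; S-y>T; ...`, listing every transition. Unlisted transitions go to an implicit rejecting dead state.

The only thing that matters is how many `c`s have appeared, reduced mod 5. Use one state per residue: S0 for 0, …, S4 for 4. Reading `c` moves to the next residue; anything else stays put. S2 is accepting.
5 states suffice.
        a   b   c  
>  S0   S0  S0  S1 
   S1   S1  S1  S2 
 * S2   S2  S2  S3 
   S3   S3  S3  S4 
   S4   S4  S4  S0 
(> = start, * = accepting)

start=S0; accept=S2; S0-a>S0; S0-b>S0; S0-c>S1; S1-a>S1; S1-b>S1; S1-c>S2; S2-a>S2; S2-b>S2; S2-c>S3; S3-a>S3; S3-b>S3; S3-c>S4; S4-a>S4; S4-b>S4; S4-c>S0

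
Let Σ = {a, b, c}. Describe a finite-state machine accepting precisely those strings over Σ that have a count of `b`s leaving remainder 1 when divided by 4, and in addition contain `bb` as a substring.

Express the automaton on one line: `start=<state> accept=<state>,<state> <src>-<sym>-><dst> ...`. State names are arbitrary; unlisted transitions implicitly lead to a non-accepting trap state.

start=s0 accept=s9 s0-a->s0 s0-b->s1 s0-c->s0 s1-a->s2 s1-b->s3 s1-c->s2 s2-a->s2 s2-b->s4 s2-c->s2 s3-a->s3 s3-b->s5 s3-c->s3 s4-a->s6 s4-b->s5 s4-c->s6 s5-a->s5 s5-b->s7 s5-c->s5 s6-a->s6 s6-b->s8 s6-c->s6 s7-a->s7 s7-b->s9 s7-c->s7 s8-a->s10 s8-b->s7 s8-c->s10 s9-a->s9 s9-b->s3 s9-c->s9 s10-a->s10 s10-b->s11 s10-c->s10 s11-a->s0 s11-b->s9 s11-c->s0

Run two small machines in parallel and take their product. One (4 states) tracks the count of `b`s modulo 4; the other (3 states) tracks whether and how much of `bb` has been seen. Each combined state is a pair, one component from each; accept when both components accept.
          a    b    c  
>  s0     s0   s1   s0 
   s1     s2   s3   s2 
   s2     s2   s4   s2 
   s3     s3   s5   s3 
   s4     s6   s5   s6 
   s5     s5   s7   s5 
   s6     s6   s8   s6 
   s7     s7   s9   s7 
   s8    s10   s7  s10 
 * s9     s9   s3   s9 
   s10   s10  s11  s10 
   s11    s0   s9   s0 
(> = start, * = accepting)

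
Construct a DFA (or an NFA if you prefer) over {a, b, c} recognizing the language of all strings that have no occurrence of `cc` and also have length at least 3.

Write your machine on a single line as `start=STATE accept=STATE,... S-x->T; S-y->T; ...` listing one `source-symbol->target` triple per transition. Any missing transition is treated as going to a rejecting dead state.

start=q0; accept=q6,q7; q0-a->q1; q0-b->q1; q0-c->q2; q1-a->q3; q1-b->q3; q1-c->q4; q2-a->q3; q2-b->q3; q2-c->q5; q3-a->q6; q3-b->q6; q3-c->q7; q4-a->q6; q4-b->q6; q4-c->q5; q5-a->q5; q5-b->q5; q5-c->q5; q6-a->q6; q6-b->q6; q6-c->q7; q7-a->q6; q7-b->q6; q7-c->q5

Handle the two conditions separately and then intersect. The first has 3 states tracking partial matches of the forbidden pattern `cc`; the second has 5 states tracking the input length, saturating at 4. A product state is a pair (one from each), accepting exactly when both do. Equivalent product states are then merged.
An 8-state machine:
        a   b   c  
>  q0   q1  q1  q2 
   q1   q3  q3  q4 
   q2   q3  q3  q5 
   q3   q6  q6  q7 
   q4   q6  q6  q5 
   q5   q5  q5  q5 
 * q6   q6  q6  q7 
 * q7   q6  q6  q5 
(> = start, * = accepting)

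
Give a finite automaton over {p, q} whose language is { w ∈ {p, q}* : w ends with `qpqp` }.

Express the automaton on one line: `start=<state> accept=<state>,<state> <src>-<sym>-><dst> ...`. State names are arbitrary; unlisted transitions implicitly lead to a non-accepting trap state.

Remember how much of `qpqp` the current input suffix matches. State s0 means no match yet; s1 means the last symbol is `q`; s2 means the last 2 symbols are `qp`; s3 means the last 3 symbols are `qpq`; s4 means the last 4 symbols are `qpqp`. Only s4 accepts. On a mismatch, fall back to the longest proper suffix that is still a prefix of `qpqp`.
With 5 states:
        p   q  
>  s0   s0  s1 
   s1   s2  s1 
   s2   s0  s3 
   s3   s4  s1 
 * s4   s0  s3 
(> = start, * = accepting)

start=s0 accept=s4 s0-p->s0 s0-q->s1 s1-p->s2 s1-q->s1 s2-p->s0 s2-q->s3 s3-p->s4 s3-q->s1 s4-p->s0 s4-q->s3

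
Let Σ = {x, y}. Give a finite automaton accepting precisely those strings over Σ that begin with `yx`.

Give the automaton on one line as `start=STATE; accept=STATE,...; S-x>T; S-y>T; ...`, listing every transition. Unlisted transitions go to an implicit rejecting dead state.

Check the first 2 symbols one by one: S0 through S1 record how many have matched `yx` so far; any wrong symbol goes to the dead state S3. After all 2 match we enter the accepting sink S2.
        x   y  
>  S0   S3  S1 
   S1   S2  S3 
 * S2   S2  S2 
   S3   S3  S3 
(> = start, * = accepting)

start=S0; accept=S2; S0-x>S3; S0-y>S1; S1-x>S2; S1-y>S3; S2-x>S2; S2-y>S2; S3-x>S3; S3-y>S3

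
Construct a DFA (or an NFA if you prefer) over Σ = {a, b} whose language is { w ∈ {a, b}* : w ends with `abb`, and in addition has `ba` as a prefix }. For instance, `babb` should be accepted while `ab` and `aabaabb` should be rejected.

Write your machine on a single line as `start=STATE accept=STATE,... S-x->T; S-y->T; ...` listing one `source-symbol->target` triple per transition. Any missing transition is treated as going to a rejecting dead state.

start=q0; accept=q5; q0-a->q1; q0-b->q2; q1-a->q1; q1-b->q1; q2-a->q3; q2-b->q1; q3-a->q3; q3-b->q4; q4-a->q3; q4-b->q5; q5-a->q3; q5-b->q6; q6-a->q3; q6-b->q6

Handle the two conditions separately and then intersect. The first has 4 states tracking how much of the suffix `abb` has currently been matched; the second has 4 states tracking whether the input so far still matches the prefix `ba`. A product state is a pair (one from each), accepting exactly when both do. Minimizing collapses redundant product states.
With 7 states:
        a   b  
>  q0   q1  q2 
   q1   q1  q1 
   q2   q3  q1 
   q3   q3  q4 
   q4   q3  q5 
 * q5   q3  q6 
   q6   q3  q6 
(> = start, * = accepting)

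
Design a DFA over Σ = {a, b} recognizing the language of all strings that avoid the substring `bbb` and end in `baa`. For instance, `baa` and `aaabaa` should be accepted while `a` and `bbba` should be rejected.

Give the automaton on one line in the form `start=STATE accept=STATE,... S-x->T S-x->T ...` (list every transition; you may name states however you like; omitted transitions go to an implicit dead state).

start=s0 accept=s4 s0-a->s0 s0-b->s1 s1-a->s2 s1-b->s3 s2-a->s4 s2-b->s1 s3-a->s2 s3-b->s5 s4-a->s0 s4-b->s1 s5-a->s5 s5-b->s5

Run two small machines in parallel and take their product. One (4 states) tracks partial matches of the forbidden pattern `bbb`; the other (4 states) tracks how much of the suffix `baa` has currently been matched. Each combined state is a pair, one component from each; accept when both components accept. Equivalent product states are then merged.
6 states suffice.
        a   b  
>  s0   s0  s1 
   s1   s2  s3 
   s2   s4  s1 
   s3   s2  s5 
 * s4   s0  s1 
   s5   s5  s5 
(> = start, * = accepting)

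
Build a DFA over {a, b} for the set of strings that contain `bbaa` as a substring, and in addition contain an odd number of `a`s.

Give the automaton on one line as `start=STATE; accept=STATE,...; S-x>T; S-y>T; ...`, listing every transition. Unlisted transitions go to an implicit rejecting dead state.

start=s0; accept=s9; s0-a>s1; s0-b>s2; s1-a>s0; s1-b>s3; s2-a>s1; s2-b>s4; s3-a>s0; s3-b>s5; s4-a>s6; s4-b>s4; s5-a>s7; s5-b>s5; s6-a>s8; s6-b>s3; s7-a>s9; s7-b>s2; s8-a>s9; s8-b>s8; s9-a>s8; s9-b>s9

Run two small machines in parallel and take their product. One (5 states) tracks whether and how much of `bbaa` has been seen; the other (2 states) tracks the count of `a`s modulo 2. Each combined state is a pair, one component from each; accept when both components accept.
With 10 states:
        a   b  
>  s0   s1  s2 
   s1   s0  s3 
   s2   s1  s4 
   s3   s0  s5 
   s4   s6  s4 
   s5   s7  s5 
   s6   s8  s3 
   s7   s9  s2 
   s8   s9  s8 
 * s9   s8  s9 
(> = start, * = accepting)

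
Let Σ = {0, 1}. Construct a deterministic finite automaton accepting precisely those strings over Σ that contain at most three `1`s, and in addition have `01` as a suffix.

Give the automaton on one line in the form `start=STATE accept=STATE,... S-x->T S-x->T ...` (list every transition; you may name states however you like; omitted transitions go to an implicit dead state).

Build one automaton per condition and run them in lockstep. One (5 states) tracks the count of `1`s, saturating at 4; the other (3 states) tracks how much of the suffix `01` has currently been matched. Each combined state is a pair, one component from each; accept when both components accept. After merging equivalent states the machine shrinks.
A 10-state machine:
        0   1  
>  q0   q1  q2 
   q1   q1  q3 
   q2   q4  q5 
 * q3   q4  q5 
   q4   q4  q6 
   q5   q7  q8 
 * q6   q7  q8 
   q7   q7  q9 
   q8   q8  q8 
 * q9   q8  q8 
(> = start, * = accepting)

start=q0 accept=q3,q6,q9 q0-0->q1 q0-1->q2 q1-0->q1 q1-1->q3 q2-0->q4 q2-1->q5 q3-0->q4 q3-1->q5 q4-0->q4 q4-1->q6 q5-0->q7 q5-1->q8 q6-0->q7 q6-1->q8 q7-0->q7 q7-1->q9 q8-0->q8 q8-1->q8 q9-0->q8 q9-1->q8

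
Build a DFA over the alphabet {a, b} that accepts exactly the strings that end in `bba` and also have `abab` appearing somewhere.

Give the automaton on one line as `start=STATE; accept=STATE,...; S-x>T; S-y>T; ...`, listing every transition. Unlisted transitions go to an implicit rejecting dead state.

start=q0; accept=q7; q0-a>q1; q0-b>q0; q1-a>q1; q1-b>q2; q2-a>q3; q2-b>q0; q3-a>q1; q3-b>q4; q4-a>q5; q4-b>q6; q5-a>q5; q5-b>q4; q6-a>q7; q6-b>q6; q7-a>q5; q7-b>q4

Build one automaton per condition and run them in lockstep. One (4 states) tracks how much of the suffix `bba` has currently been matched; the other (5 states) tracks whether and how much of `abab` has been seen. Each combined state is a pair, one component from each; accept when both components accept. Minimizing collapses redundant product states.
8 states suffice.
        a   b  
>  q0   q1  q0 
   q1   q1  q2 
   q2   q3  q0 
   q3   q1  q4 
   q4   q5  q6 
   q5   q5  q4 
   q6   q7  q6 
 * q7   q5  q4 
(> = start, * = accepting)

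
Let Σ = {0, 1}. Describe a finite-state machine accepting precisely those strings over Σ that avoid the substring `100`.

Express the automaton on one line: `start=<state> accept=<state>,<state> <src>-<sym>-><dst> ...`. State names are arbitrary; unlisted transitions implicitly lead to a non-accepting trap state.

This is the complement of 'contains `100`'. Use the same substring-matching states — A through D holding how much of `100` has just been matched — but flip the accepting set: everything except the trap D accepts.
4 states suffice.
       0  1 
>* A   A  B 
 * B   C  B 
 * C   D  B 
   D   D  D 
(> = start, * = accepting)

start=A accept=A,B,C A-0->A A-1->B B-0->C B-1->B C-0->D C-1->B D-0->D D-1->D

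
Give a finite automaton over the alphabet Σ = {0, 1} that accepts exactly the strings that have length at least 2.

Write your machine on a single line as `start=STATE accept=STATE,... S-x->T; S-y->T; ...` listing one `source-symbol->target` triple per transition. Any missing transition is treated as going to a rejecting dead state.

Count input length up to 3: every symbol moves from A toward D, which means 'more than 2' and absorbs. Accept from {C, D}.
       0  1 
>  A   B  B 
   B   C  C 
 * C   D  D 
 * D   D  D 
(> = start, * = accepting)

start=A; accept=C,D; A-0->B; A-1->B; B-0->C; B-1->C; C-0->D; C-1->D; D-0->D; D-1->D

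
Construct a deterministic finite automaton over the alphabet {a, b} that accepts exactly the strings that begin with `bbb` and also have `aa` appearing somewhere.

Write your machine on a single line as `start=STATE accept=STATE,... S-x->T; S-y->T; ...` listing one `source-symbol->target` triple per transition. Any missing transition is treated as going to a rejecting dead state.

Handle the two conditions separately and then intersect. One (5 states) tracks whether the input so far still matches the prefix `bbb`; the other (3 states) tracks whether and how much of `aa` has been seen. Each combined state is a pair, one component from each; accept when both components accept.
With 9 states:
        a   b  
>  q0   q1  q2 
   q1   q3  q4 
   q2   q1  q5 
   q3   q3  q3 
   q4   q1  q4 
   q5   q1  q6 
   q6   q7  q6 
   q7   q8  q6 
 * q8   q8  q8 
(> = start, * = accepting)

start=q0; accept=q8; q0-a->q1; q0-b->q2; q1-a->q3; q1-b->q4; q2-a->q1; q2-b->q5; q3-a->q3; q3-b->q3; q4-a->q1; q4-b->q4; q5-a->q1; q5-b->q6; q6-a->q7; q6-b->q6; q7-a->q8; q7-b->q6; q8-a->q8; q8-b->q8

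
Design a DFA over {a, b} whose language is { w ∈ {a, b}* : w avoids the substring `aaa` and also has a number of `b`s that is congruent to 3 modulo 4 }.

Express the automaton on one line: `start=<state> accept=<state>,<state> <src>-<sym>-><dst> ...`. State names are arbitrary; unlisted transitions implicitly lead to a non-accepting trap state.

Handle the two conditions separately and then intersect. One (4 states) tracks partial matches of the forbidden pattern `aaa`; the other (4 states) tracks the count of `b`s modulo 4. Each combined state is a pair, one component from each; accept when both components accept.
          a    b  
>  s0     s1   s2 
   s1     s3   s2 
   s2     s4   s5 
   s3     s6   s2 
   s4     s7   s5 
   s5     s8   s9 
   s6     s6  s10 
   s7    s10   s5 
   s8    s11   s9 
 * s9    s12   s0 
   s10   s10  s13 
   s11   s13   s9 
 * s12   s14   s0 
   s13   s13  s15 
 * s14   s15   s0 
   s15   s15   s6 
(> = start, * = accepting)

start=s0 accept=s9,s12,s14 s0-a->s1 s0-b->s2 s1-a->s3 s1-b->s2 s2-a->s4 s2-b->s5 s3-a->s6 s3-b->s2 s4-a->s7 s4-b->s5 s5-a->s8 s5-b->s9 s6-a->s6 s6-b->s10 s7-a->s10 s7-b->s5 s8-a->s11 s8-b->s9 s9-a->s12 s9-b->s0 s10-a->s10 s10-b->s13 s11-a->s13 s11-b->s9 s12-a->s14 s12-b->s0 s13-a->s13 s13-b->s15 s14-a->s15 s14-b->s0 s15-a->s15 s15-b->s6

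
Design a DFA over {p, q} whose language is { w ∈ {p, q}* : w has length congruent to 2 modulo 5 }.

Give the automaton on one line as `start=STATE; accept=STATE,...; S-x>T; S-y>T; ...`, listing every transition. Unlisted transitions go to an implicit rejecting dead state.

start=s0; accept=s2; s0-p>s1; s0-q>s1; s1-p>s2; s1-q>s2; s2-p>s3; s2-q>s3; s3-p>s4; s3-q>s4; s4-p>s0; s4-q>s0

Count input length modulo 5: every symbol advances one step around the cycle s0 → s1 → s2 → s3 → s4 → s0. Accept at s2.
A 5-state machine:
        p   q  
>  s0   s1  s1 
   s1   s2  s2 
 * s2   s3  s3 
   s3   s4  s4 
   s4   s0  s0 
(> = start, * = accepting)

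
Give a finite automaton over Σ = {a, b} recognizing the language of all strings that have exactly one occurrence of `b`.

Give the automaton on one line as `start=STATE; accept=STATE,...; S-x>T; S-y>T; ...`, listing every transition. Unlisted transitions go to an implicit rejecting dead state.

Only the number of `b`s matters, and only up to 2. Make a chain s0 → s1 → s2 advanced by each `b` (with s2 absorbing); every other symbol self-loops. The accepting set is {s1}.
3 states suffice.
        a   b  
>  s0   s0  s1 
 * s1   s1  s2 
   s2   s2  s2 
(> = start, * = accepting)

start=s0; accept=s1; s0-a>s0; s0-b>s1; s1-a>s1; s1-b>s2; s2-a>s2; s2-b>s2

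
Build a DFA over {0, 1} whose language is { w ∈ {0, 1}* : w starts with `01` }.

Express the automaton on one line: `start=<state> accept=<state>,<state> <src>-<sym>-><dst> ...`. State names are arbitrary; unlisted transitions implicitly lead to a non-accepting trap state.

start=q0 accept=q2 q0-0->q1 q0-1->q3 q1-0->q3 q1-1->q2 q2-0->q2 q2-1->q2 q3-0->q3 q3-1->q3

Walk along `01` while the input agrees: from q0 take `0` to q1, and so on. Any deviation drops to the rejecting sink q3. Once q2 is reached the prefix is confirmed and every continuation is accepted.
4 states suffice.
        0   1  
>  q0   q1  q3 
   q1   q3  q2 
 * q2   q2  q2 
   q3   q3  q3 
(> = start, * = accepting)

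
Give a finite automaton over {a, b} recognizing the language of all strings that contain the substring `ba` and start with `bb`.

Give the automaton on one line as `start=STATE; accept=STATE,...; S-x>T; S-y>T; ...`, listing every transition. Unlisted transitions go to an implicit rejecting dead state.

Run two small machines in parallel and take their product. One (3 states) tracks whether and how much of `ba` has been seen; the other (4 states) tracks whether the input so far still matches the prefix `bb`. Each combined state is a pair, one component from each; accept when both components accept.
A 7-state machine:
        a   b  
>  s0   s1  s2 
   s1   s1  s3 
   s2   s4  s5 
   s3   s4  s3 
   s4   s4  s4 
   s5   s6  s5 
 * s6   s6  s6 
(> = start, * = accepting)

start=s0; accept=s6; s0-a>s1; s0-b>s2; s1-a>s1; s1-b>s3; s2-a>s4; s2-b>s5; s3-a>s4; s3-b>s3; s4-a>s4; s4-b>s4; s5-a>s6; s5-b>s5; s6-a>s6; s6-b>s6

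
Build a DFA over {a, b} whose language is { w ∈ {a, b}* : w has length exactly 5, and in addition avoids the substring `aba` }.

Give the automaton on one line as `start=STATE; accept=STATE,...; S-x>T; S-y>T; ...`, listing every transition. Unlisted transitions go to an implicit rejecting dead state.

Handle the two conditions separately and then intersect. The first has 7 states tracking the input length, saturating at 6; the second has 4 states tracking partial matches of the forbidden pattern `aba`. A product state is a pair (one from each), accepting exactly when both do. After merging equivalent states the machine shrinks.
With 13 states:
          a    b  
>  q0     q1   q2 
   q1     q3   q4 
   q2     q3   q5 
   q3     q6   q7 
   q4     q8   q9 
   q5     q6   q9 
   q6    q10  q11 
   q7     q8  q10 
   q8     q8   q8 
   q9    q10  q10 
   q10   q12  q12 
   q11    q8  q12 
 * q12    q8   q8 
(> = start, * = accepting)

start=q0; accept=q12; q0-a>q1; q0-b>q2; q1-a>q3; q1-b>q4; q2-a>q3; q2-b>q5; q3-a>q6; q3-b>q7; q4-a>q8; q4-b>q9; q5-a>q6; q5-b>q9; q6-a>q10; q6-b>q11; q7-a>q8; q7-b>q10; q8-a>q8; q8-b>q8; q9-a>q10; q9-b>q10; q10-a>q12; q10-b>q12; q11-a>q8; q11-b>q12; q12-a>q8; q12-b>q8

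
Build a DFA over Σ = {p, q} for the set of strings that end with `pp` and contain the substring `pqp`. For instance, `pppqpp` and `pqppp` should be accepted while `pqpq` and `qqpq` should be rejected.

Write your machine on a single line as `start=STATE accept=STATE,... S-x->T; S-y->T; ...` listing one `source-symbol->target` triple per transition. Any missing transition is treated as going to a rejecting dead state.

start=s0; accept=s4; s0-p->s1; s0-q->s0; s1-p->s1; s1-q->s2; s2-p->s3; s2-q->s0; s3-p->s4; s3-q->s5; s4-p->s4; s4-q->s5; s5-p->s3; s5-q->s5

Run two small machines in parallel and take their product. One (3 states) tracks how much of the suffix `pp` has currently been matched; the other (4 states) tracks whether and how much of `pqp` has been seen. Each combined state is a pair, one component from each; accept when both components accept. Equivalent product states are then merged.
        p   q  
>  s0   s1  s0 
   s1   s1  s2 
   s2   s3  s0 
   s3   s4  s5 
 * s4   s4  s5 
   s5   s3  s5 
(> = start, * = accepting)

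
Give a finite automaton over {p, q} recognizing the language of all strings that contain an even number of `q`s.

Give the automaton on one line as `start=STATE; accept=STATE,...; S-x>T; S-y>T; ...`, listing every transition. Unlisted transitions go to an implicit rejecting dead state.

The only thing that matters is how many `q`s have appeared, reduced mod 2. Use one state per residue: S0 for 0, …, S1 for 1. Reading `q` moves to the next residue; anything else stays put. S0 is accepting.
2 states suffice.
        p   q  
>* S0   S0  S1 
   S1   S1  S0 
(> = start, * = accepting)

start=S0; accept=S0; S0-p>S0; S0-q>S1; S1-p>S1; S1-q>S0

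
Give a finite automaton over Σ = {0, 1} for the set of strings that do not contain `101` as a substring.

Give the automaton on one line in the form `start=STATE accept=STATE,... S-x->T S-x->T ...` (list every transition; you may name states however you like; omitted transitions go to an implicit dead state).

start=S0 accept=S0,S1,S2 S0-0->S0 S0-1->S1 S1-0->S2 S1-1->S1 S2-0->S0 S2-1->S3 S3-0->S3 S3-1->S3

This is the complement of 'contains `101`'. Use the same substring-matching states — S0 through S3 holding how much of `101` has just been matched — but flip the accepting set: everything except the trap S3 accepts.
        0   1  
>* S0   S0  S1 
 * S1   S2  S1 
 * S2   S0  S3 
   S3   S3  S3 
(> = start, * = accepting)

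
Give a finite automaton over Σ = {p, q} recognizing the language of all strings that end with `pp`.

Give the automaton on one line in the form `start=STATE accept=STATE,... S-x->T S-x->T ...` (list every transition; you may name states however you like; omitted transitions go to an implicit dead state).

start=s0 accept=s2 s0-p->s1 s0-q->s0 s1-p->s2 s1-q->s0 s2-p->s2 s2-q->s0

Let each state record the length of the longest suffix of the input read so far that is also a prefix of `pp`. s1 means the last symbol is `p`; s2 means the last 2 symbols are `pp`. Accept only at s2, where the string currently ends in `pp`.
A 3-state machine:
        p   q  
>  s0   s1  s0 
   s1   s2  s0 
 * s2   s2  s0 
(> = start, * = accepting)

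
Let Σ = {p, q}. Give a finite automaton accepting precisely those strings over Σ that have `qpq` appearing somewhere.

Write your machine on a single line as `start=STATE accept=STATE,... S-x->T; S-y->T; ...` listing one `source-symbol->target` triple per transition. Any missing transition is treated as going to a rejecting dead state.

States s0..s2 record the length of the longest prefix of `qpq` that matches the current input suffix. Reaching s3 means `qpq` has been seen, and we stay there forever. Accept from s3.
A 4-state machine:
        p   q  
>  s0   s0  s1 
   s1   s2  s1 
   s2   s0  s3 
 * s3   s3  s3 
(> = start, * = accepting)

start=s0; accept=s3; s0-p->s0; s0-q->s1; s1-p->s2; s1-q->s1; s2-p->s0; s2-q->s3; s3-p->s3; s3-q->s3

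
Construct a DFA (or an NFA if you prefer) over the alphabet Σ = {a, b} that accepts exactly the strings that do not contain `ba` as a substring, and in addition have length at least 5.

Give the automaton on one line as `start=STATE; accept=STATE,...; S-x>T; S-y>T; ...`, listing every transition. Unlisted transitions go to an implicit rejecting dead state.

start=s0; accept=s10,s11; s0-a>s1; s0-b>s2; s1-a>s3; s1-b>s4; s2-a>s5; s2-b>s4; s3-a>s6; s3-b>s7; s4-a>s5; s4-b>s7; s5-a>s5; s5-b>s5; s6-a>s8; s6-b>s9; s7-a>s5; s7-b>s9; s8-a>s10; s8-b>s11; s9-a>s5; s9-b>s11; s10-a>s10; s10-b>s11; s11-a>s5; s11-b>s11

Build one automaton per condition and run them in lockstep. The first has 3 states tracking partial matches of the forbidden pattern `ba`; the second has 7 states tracking the input length, saturating at 6. A product state is a pair (one from each), accepting exactly when both do. Equivalent product states are then merged.
With 12 states:
          a    b  
>  s0     s1   s2 
   s1     s3   s4 
   s2     s5   s4 
   s3     s6   s7 
   s4     s5   s7 
   s5     s5   s5 
   s6     s8   s9 
   s7     s5   s9 
   s8    s10  s11 
   s9     s5  s11 
 * s10   s10  s11 
 * s11    s5  s11 
(> = start, * = accepting)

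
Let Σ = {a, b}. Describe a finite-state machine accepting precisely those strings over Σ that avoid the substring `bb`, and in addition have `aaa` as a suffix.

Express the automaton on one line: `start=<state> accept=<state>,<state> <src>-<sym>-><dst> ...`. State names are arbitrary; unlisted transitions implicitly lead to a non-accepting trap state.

Handle the two conditions separately and then intersect. One (3 states) tracks partial matches of the forbidden pattern `bb`; the other (4 states) tracks how much of the suffix `aaa` has currently been matched. Each combined state is a pair, one component from each; accept when both components accept. Equivalent product states are then merged.
A 6-state machine:
        a   b  
>  q0   q1  q2 
   q1   q3  q2 
   q2   q1  q4 
   q3   q5  q2 
   q4   q4  q4 
 * q5   q5  q2 
(> = start, * = accepting)

start=q0 accept=q5 q0-a->q1 q0-b->q2 q1-a->q3 q1-b->q2 q2-a->q1 q2-b->q4 q3-a->q5 q3-b->q2 q4-a->q4 q4-b->q4 q5-a->q5 q5-b->q2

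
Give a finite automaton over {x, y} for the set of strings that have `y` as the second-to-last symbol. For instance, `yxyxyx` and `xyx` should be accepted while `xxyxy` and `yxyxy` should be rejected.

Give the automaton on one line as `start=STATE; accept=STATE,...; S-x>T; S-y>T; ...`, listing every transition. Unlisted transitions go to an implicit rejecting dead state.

Because acceptance depends on a position counted from the end, the machine has to buffer the most recent 2 symbols. Make each state the string of the last up-to-2 symbols read; on input `x` shift the window left and append `x`. Accept when the buffered window has length 2 and begins with `y`.
        x   y  
>  s0   s1  s2 
   s1   s3  s4 
   s2   s5  s6 
   s3   s3  s4 
   s4   s5  s6 
 * s5   s3  s4 
 * s6   s5  s6 
(> = start, * = accepting)

start=s0; accept=s5,s6; s0-x>s1; s0-y>s2; s1-x>s3; s1-y>s4; s2-x>s5; s2-y>s6; s3-x>s3; s3-y>s4; s4-x>s5; s4-y>s6; s5-x>s3; s5-y>s4; s6-x>s5; s6-y>s6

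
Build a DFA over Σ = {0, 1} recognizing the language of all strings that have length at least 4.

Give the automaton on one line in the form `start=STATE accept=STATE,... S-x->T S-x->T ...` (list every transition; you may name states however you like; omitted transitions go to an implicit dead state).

Count input length up to 5: every symbol moves from q0 toward q5, which means 'more than 4' and absorbs. Accept from {q4, q5}.
6 states suffice.
        0   1  
>  q0   q1  q1 
   q1   q2  q2 
   q2   q3  q3 
   q3   q4  q4 
 * q4   q5  q5 
 * q5   q5  q5 
(> = start, * = accepting)

start=q0 accept=q4,q5 q0-0->q1 q0-1->q1 q1-0->q2 q1-1->q2 q2-0->q3 q2-1->q3 q3-0->q4 q3-1->q4 q4-0->q5 q4-1->q5 q5-0->q5 q5-1->q5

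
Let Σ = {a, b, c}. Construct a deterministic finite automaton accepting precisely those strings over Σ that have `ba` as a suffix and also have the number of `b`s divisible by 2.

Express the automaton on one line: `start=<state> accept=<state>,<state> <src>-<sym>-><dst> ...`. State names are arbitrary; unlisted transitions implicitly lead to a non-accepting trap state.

start=S0 accept=S3 S0-a->S0 S0-b->S1 S0-c->S0 S1-a->S1 S1-b->S2 S1-c->S1 S2-a->S3 S2-b->S1 S2-c->S0 S3-a->S0 S3-b->S1 S3-c->S0

Build one automaton per condition and run them in lockstep. The first has 3 states tracking how much of the suffix `ba` has currently been matched; the second has 2 states tracking the count of `b`s modulo 2. A product state is a pair (one from each), accepting exactly when both do. After merging equivalent states the machine shrinks.
4 states suffice.
        a   b   c  
>  S0   S0  S1  S0 
   S1   S1  S2  S1 
   S2   S3  S1  S0 
 * S3   S0  S1  S0 
(> = start, * = accepting)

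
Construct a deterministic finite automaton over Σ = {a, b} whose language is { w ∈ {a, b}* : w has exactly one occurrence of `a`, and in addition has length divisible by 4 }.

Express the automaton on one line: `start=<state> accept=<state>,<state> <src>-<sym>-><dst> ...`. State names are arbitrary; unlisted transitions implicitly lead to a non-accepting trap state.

start=q0 accept=q8 q0-a->q1 q0-b->q2 q1-a->q3 q1-b->q4 q2-a->q4 q2-b->q5 q3-a->q3 q3-b->q3 q4-a->q3 q4-b->q6 q5-a->q6 q5-b->q7 q6-a->q3 q6-b->q8 q7-a->q8 q7-b->q0 q8-a->q3 q8-b->q1

Run two small machines in parallel and take their product. One (3 states) tracks the count of `a`s, saturating at 2; the other (4 states) tracks the input length modulo 4. Each combined state is a pair, one component from each; accept when both components accept. After merging equivalent states the machine shrinks.
A 9-state machine:
        a   b  
>  q0   q1  q2 
   q1   q3  q4 
   q2   q4  q5 
   q3   q3  q3 
   q4   q3  q6 
   q5   q6  q7 
   q6   q3  q8 
   q7   q8  q0 
 * q8   q3  q1 
(> = start, * = accepting)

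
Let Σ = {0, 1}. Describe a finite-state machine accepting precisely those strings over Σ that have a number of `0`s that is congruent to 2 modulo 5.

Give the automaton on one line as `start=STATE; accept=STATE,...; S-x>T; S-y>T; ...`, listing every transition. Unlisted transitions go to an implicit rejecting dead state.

start=q0; accept=q2; q0-0>q1; q0-1>q0; q1-0>q2; q1-1>q1; q2-0>q3; q2-1>q2; q3-0>q4; q3-1>q3; q4-0>q0; q4-1>q4

The only thing that matters is how many `0`s have appeared, reduced mod 5. Use one state per residue: q0 for 0, …, q4 for 4. Reading `0` moves to the next residue; anything else stays put. q2 is accepting.
With 5 states:
        0   1  
>  q0   q1  q0 
   q1   q2  q1 
 * q2   q3  q2 
   q3   q4  q3 
   q4   q0  q4 
(> = start, * = accepting)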